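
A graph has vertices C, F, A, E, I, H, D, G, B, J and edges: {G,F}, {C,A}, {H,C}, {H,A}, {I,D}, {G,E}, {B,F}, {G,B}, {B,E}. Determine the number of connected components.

J is isolated — a component by itself.
Starting from D we can reach D, I. That is one component of size 2.
Starting from A we can reach A, C, H. That is one component of size 3.
Starting from B we can reach B, E, F, G. That is one component of size 4.
Total: 4 components.

4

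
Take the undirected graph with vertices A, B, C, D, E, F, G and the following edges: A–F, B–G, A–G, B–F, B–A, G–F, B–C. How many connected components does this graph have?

3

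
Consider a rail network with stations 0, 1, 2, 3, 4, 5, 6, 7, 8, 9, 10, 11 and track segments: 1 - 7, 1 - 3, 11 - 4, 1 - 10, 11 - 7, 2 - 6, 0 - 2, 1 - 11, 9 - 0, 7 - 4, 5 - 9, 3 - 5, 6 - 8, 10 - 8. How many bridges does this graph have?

0

The edges on the cycle 1-11-4-7-1 are not bridges since each lies on that cycle.
Every edge lies on some cycle, so there are no bridges.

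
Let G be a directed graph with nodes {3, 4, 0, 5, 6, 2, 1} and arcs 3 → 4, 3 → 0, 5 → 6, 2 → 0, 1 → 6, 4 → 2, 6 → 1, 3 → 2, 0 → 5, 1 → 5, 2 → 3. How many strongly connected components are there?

{1, 5, 6} are all mutually reachable — one SCC of size 3.
{2, 3, 4} are all mutually reachable — one SCC of size 3.
{0} is an SCC by itself.
That gives 3 strongly connected components.

3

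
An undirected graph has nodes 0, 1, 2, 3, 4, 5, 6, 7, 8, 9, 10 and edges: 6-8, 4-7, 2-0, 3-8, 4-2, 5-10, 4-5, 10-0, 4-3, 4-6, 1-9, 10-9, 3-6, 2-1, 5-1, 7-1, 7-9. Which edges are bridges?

The edges on the cycle 4-5-1-2-4 are not bridges since each lies on that cycle.
Every edge lies on some cycle, so there are no bridges.

none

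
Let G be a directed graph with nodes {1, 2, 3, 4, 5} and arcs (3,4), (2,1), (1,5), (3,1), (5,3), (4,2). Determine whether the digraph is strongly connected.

Yes

From 2 we can reach every vertex (1, 2, 3, 4, 5), and every vertex can reach 2 (1, 2, 3, 4, 5). So the whole graph is one strongly connected component.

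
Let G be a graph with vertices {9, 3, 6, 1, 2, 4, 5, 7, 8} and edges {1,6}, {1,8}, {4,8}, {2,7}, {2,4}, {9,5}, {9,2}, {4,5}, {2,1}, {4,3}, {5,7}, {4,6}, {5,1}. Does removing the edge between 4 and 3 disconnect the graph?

Yes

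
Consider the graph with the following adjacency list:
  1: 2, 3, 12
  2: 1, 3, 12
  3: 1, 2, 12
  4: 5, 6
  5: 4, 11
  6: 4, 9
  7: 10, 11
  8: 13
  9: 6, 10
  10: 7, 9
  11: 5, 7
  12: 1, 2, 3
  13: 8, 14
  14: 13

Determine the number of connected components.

3

Starting from 8 we can reach 8, 13, 14. That is one component of size 3.
Starting from 1 we can reach 1, 2, 3, 12. That is one component of size 4.
Starting from 4 we can reach 4, 5, 6, 7, 9, 10, 11. That is one component of size 7.
Total: 3 components.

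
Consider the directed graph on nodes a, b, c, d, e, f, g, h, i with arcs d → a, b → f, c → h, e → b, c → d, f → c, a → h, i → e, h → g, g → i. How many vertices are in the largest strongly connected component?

9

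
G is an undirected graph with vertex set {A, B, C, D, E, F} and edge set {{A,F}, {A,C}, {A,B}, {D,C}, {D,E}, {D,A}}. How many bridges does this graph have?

3

The edges on the cycle D-A-C-D are not bridges since each lies on that cycle.
But removing B—A disconnects B from A; removing D—E disconnects D from E; removing F—A disconnects F from A — these are bridges.
That makes 3 bridges.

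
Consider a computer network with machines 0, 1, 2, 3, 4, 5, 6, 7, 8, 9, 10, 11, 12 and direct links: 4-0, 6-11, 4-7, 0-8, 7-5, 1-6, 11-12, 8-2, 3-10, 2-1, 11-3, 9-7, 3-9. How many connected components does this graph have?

Starting from 0 we can reach 0, 1, 2, 3, 4, 5, 6, 7, 8, 9, 10, 11, 12. That is one component of size 13.
Total: 1 component.

1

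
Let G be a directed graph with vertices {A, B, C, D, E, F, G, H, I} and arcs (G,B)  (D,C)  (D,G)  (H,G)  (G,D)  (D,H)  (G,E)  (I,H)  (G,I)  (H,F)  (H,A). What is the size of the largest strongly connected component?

4

{D, G, H, I} are all mutually reachable — one SCC of size 4.
{C} is an SCC by itself.
{A} is an SCC by itself.
{B} is an SCC by itself.
{E} is an SCC by itself.
(and 1 more singleton SCC)
The largest has 4 vertices.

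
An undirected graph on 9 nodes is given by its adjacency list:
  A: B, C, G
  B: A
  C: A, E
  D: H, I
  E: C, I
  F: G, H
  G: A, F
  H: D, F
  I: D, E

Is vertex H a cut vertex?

No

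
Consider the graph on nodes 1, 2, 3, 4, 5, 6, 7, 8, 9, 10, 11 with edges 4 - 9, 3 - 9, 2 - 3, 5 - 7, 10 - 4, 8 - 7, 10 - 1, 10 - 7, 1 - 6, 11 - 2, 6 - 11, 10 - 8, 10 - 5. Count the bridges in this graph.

0

The edges on the cycle 10-8-7-10 are not bridges since each lies on that cycle.
Every edge lies on some cycle, so there are no bridges.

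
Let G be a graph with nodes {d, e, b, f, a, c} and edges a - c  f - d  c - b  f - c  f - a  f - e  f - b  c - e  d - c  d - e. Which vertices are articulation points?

none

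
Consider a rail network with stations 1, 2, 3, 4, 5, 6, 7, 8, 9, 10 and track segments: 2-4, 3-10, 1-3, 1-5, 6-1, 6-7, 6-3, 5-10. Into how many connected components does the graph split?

9 is isolated — a component by itself.
8 is isolated — a component by itself.
Starting from 2 we can reach 2, 4. That is one component of size 2.
Starting from 1 we can reach 1, 3, 5, 6, 7, 10. That is one component of size 6.
Total: 4 components.

4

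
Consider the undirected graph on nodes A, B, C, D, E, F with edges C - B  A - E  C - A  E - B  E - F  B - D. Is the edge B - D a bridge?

Removing B - D leaves no path between B and D: the component count goes from 1 to 2. So it is a bridge.

Yes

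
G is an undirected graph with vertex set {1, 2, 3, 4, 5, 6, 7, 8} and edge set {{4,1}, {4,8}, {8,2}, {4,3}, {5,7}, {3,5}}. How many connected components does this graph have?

2

6 is isolated — a component by itself.
Starting from 1 we can reach 1, 2, 3, 4, 5, 7, 8. That is one component of size 7.
Total: 2 components.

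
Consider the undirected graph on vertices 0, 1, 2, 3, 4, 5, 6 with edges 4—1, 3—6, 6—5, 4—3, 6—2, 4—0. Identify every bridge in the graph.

removing 6—5 disconnects 6 from 5; removing 1—4 disconnects 1 from 4; removing 0—4 disconnects 0 from 4; removing 4—3 disconnects 4 from 3 — these are bridges.
In total 6 edges are bridges.

0-4, 1-4, 2-6, 3-4, 3-6, 5-6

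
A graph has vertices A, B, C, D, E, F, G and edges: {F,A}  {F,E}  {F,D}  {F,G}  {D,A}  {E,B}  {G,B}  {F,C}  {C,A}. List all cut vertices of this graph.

Removing F increases the component count from 1 to 2, so F is a cut vertex.
By contrast removing G leaves 1 component; it is not a cut vertex. No other vertex is a cut vertex either.

F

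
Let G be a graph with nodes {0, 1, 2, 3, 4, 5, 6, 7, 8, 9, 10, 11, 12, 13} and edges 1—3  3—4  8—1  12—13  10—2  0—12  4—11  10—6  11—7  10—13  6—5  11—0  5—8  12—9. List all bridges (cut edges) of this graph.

10-2, 11-7, 12-9

The edges on the cycle 10-6-5-8-1-3-4-11-0-12-13-10 are not bridges since each lies on that cycle.
But removing 12—9 disconnects 12 from 9; removing 10—2 disconnects 10 from 2; removing 7—11 disconnects 7 from 11 — these are bridges.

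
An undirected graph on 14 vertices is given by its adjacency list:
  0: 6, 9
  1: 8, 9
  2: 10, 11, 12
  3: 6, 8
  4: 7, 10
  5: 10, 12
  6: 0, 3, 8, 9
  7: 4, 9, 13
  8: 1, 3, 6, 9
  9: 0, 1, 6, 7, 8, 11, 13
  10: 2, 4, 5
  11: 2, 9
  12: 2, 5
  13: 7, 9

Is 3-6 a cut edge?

After removing 3-6, the path 3-8-6 still connects them, so the edge is not a bridge.

No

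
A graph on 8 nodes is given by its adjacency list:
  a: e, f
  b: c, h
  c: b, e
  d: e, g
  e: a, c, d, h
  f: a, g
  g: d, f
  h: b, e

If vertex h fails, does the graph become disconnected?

Deleting h leaves 1 component (was 1) (its neighbors b, e remain connected to each other), so h is not a cut vertex.

No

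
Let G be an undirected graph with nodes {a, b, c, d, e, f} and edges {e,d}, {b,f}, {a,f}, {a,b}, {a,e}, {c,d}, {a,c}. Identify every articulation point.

a

Removing a increases the component count from 1 to 2, so a is a cut vertex.
By contrast removing f leaves 1 component; it is not a cut vertex. No other vertex is a cut vertex either.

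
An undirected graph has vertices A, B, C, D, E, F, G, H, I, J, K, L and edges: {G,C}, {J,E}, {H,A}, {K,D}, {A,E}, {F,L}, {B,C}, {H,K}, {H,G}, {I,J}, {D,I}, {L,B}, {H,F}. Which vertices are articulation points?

Removing H increases the component count from 1 to 2, so H is a cut vertex.
By contrast removing K leaves 1 component; it is not a cut vertex. No other vertex is a cut vertex either.

H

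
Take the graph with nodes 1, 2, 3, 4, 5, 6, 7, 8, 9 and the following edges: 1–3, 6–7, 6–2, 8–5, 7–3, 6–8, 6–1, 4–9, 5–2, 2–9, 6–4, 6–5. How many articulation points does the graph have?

Removing 6 increases the component count from 1 to 2, so 6 is a cut vertex.
By contrast removing 2 leaves 1 component; it is not a cut vertex. No other vertex is a cut vertex either.

1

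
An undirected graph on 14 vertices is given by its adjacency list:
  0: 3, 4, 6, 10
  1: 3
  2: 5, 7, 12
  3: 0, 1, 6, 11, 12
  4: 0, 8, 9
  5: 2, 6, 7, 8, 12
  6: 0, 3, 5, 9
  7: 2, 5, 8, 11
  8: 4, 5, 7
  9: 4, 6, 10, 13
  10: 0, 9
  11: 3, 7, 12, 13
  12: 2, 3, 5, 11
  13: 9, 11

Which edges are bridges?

1-3

The edges on the cycle 5-6-3-11-7-2-12-5 are not bridges since each lies on that cycle.
But removing 1-3 disconnects 1 from 3 — this is a bridge.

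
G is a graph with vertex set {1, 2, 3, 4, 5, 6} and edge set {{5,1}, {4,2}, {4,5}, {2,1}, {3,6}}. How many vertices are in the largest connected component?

4

Starting from 3 we can reach 3, 6. That is one component of size 2.
Starting from 1 we can reach 1, 2, 4, 5. That is one component of size 4.
The largest has 4 vertices.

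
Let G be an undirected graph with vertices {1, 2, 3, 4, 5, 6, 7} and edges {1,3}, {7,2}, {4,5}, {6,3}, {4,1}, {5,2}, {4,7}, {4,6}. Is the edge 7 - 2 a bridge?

After removing 7 - 2, the path 7-4-5-2 still connects them, so the edge is not a bridge.

No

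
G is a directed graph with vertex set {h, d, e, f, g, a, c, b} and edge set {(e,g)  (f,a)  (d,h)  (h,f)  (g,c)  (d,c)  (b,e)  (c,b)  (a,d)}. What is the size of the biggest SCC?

{a, d, f, h} are all mutually reachable — one SCC of size 4.
{b, c, e, g} are all mutually reachable — one SCC of size 4.
The largest has 4 vertices.

4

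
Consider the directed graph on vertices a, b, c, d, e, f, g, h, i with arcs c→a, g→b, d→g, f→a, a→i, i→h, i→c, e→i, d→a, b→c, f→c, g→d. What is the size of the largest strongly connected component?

{a, c, i} are all mutually reachable — one SCC of size 3.
{d, g} are all mutually reachable — one SCC of size 2.
{b} is an SCC by itself.
{e} is an SCC by itself.
{f} is an SCC by itself.
(and 1 more singleton SCC)
The largest has 3 vertices.

3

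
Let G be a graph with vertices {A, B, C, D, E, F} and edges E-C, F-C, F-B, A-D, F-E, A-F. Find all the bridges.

The edges on the cycle F-E-C-F are not bridges since each lies on that cycle.
But removing F-A disconnects F from A; removing D-A disconnects D from A; removing B-F disconnects B from F — these are bridges.

A-D, A-F, B-F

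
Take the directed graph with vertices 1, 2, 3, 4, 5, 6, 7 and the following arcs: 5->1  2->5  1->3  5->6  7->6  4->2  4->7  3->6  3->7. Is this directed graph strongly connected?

There is no directed path from 3 to 4, so the graph is not strongly connected.

No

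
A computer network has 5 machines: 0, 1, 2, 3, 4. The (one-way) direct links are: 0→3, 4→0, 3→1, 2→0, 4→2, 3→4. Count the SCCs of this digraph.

{0, 2, 3, 4} are all mutually reachable — one SCC of size 4.
{1} is an SCC by itself.
That gives 2 strongly connected components.

2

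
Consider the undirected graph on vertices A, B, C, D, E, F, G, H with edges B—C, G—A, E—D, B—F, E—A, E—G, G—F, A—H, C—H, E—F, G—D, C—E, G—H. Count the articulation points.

0

Removing B, for instance, still leaves 1 component. No single vertex removal increases the component count — the graph has no articulation points.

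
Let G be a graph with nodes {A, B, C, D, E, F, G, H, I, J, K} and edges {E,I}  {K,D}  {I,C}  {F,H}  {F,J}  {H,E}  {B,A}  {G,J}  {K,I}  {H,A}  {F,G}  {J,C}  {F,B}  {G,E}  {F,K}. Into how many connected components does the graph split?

Starting from A we can reach A, B, C, D, E, F, G, H, I, J, K. That is one component of size 11.
Total: 1 component.

1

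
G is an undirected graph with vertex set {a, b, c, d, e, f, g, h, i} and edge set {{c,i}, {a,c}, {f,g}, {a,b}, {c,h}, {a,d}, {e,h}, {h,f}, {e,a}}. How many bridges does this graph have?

5

The edges on the cycle e-a-c-h-e are not bridges since each lies on that cycle.
But removing i—c disconnects i from c; removing a—d disconnects a from d; removing a—b disconnects a from b; removing f—g disconnects f from g — these are bridges.
In total 5 edges are bridges.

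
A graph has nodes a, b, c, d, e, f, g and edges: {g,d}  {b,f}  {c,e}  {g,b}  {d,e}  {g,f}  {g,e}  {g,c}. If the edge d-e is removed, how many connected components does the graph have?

2

d and e are still connected via d-g-e, so the component count stays at 2.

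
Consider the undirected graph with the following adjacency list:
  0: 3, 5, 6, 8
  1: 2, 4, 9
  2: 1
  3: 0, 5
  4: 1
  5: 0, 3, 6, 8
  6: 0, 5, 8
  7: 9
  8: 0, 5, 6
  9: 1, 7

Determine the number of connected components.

Starting from 0 we can reach 0, 3, 5, 6, 8. That is one component of size 5.
Starting from 1 we can reach 1, 2, 4, 7, 9. That is one component of size 5.
Total: 2 components.

2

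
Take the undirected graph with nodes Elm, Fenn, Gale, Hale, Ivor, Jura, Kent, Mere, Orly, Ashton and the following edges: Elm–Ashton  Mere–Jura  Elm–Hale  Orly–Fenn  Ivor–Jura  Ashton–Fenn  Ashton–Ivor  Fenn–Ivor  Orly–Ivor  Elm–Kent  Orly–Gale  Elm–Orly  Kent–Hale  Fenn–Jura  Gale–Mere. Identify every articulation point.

Elm

Removing Elm increases the component count from 1 to 2, so Elm is a cut vertex.
By contrast removing Fenn leaves 1 component; it is not a cut vertex. No other vertex is a cut vertex either.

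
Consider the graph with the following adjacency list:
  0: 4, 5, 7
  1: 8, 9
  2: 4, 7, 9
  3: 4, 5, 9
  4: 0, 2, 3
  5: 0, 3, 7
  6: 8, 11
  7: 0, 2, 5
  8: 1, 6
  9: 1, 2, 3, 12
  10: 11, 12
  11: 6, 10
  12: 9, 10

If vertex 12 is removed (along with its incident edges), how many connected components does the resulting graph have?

With 12 gone, the remaining components are: {0, 1, 2, 3, 4, 5, 6, 7, 8, 9, 10, 11}.
That is 1 component.

1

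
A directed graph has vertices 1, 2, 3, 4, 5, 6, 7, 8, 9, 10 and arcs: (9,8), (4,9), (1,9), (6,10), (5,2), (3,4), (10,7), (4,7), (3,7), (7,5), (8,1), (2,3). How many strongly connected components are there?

{2, 3, 4, 5, 7} are all mutually reachable — one SCC of size 5.
{1, 8, 9} are all mutually reachable — one SCC of size 3.
{10} is an SCC by itself.
{6} is an SCC by itself.
That gives 4 strongly connected components.

4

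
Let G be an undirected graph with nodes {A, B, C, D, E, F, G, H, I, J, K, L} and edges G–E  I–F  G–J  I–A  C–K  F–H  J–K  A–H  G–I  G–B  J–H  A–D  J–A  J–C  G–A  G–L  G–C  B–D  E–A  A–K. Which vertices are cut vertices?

G

Removing G increases the component count from 1 to 2, so G is a cut vertex.
By contrast removing C leaves 1 component; it is not a cut vertex. No other vertex is a cut vertex either.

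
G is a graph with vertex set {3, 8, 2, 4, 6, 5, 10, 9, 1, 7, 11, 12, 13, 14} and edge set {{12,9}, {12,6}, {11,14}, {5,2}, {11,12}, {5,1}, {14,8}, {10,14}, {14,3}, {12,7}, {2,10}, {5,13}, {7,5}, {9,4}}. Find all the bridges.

1-5, 12-6, 12-9, 13-5, 14-3, 14-8, 4-9

The edges on the cycle 11-12-7-5-2-10-14-11 are not bridges since each lies on that cycle.
But removing 13-5 disconnects 13 from 5; removing 12-6 disconnects 12 from 6; removing 14-3 disconnects 14 from 3; removing 1-5 disconnects 1 from 5 — these are bridges.
In total 7 edges are bridges.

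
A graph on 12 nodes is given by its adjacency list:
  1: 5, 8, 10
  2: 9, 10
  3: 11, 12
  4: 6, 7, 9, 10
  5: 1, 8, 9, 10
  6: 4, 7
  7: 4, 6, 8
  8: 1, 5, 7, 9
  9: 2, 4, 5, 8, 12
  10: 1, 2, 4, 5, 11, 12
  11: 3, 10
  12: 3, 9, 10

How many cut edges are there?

The edges on the cycle 10-12-9-8-1-10 are not bridges since each lies on that cycle.
Every edge lies on some cycle, so there are no bridges.

0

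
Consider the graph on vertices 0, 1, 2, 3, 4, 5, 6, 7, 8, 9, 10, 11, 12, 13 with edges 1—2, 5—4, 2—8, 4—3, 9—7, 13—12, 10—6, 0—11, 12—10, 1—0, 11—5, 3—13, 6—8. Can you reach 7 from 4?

The component containing 4 is {0, 1, 2, 3, 4, 5, 6, 8, 10, 11, 12, 13}, and 7 is not in it.

No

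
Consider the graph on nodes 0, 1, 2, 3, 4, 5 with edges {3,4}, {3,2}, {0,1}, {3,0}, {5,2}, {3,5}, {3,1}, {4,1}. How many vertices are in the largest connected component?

6

Starting from 0 we can reach 0, 1, 2, 3, 4, 5. That is one component of size 6.
The largest has 6 vertices.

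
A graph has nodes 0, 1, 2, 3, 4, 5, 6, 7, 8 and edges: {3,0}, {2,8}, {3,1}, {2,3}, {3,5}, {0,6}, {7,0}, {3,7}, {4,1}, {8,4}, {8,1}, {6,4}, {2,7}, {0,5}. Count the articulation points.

Removing 0, for instance, still leaves 1 component. No single vertex removal increases the component count — the graph has no articulation points.

0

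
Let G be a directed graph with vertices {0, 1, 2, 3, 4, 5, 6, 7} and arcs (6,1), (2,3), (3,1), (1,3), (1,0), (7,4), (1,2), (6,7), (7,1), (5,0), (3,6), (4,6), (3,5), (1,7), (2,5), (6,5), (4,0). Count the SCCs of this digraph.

3

{1, 2, 3, 4, 6, 7} are all mutually reachable — one SCC of size 6.
{5} is an SCC by itself.
{0} is an SCC by itself.
That gives 3 strongly connected components.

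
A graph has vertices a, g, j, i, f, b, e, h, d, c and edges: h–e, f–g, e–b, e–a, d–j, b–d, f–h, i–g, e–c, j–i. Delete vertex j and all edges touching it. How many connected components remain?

With j gone, the remaining components are: {a, b, c, d, e, f, g, h, i}.
That is 1 component.

1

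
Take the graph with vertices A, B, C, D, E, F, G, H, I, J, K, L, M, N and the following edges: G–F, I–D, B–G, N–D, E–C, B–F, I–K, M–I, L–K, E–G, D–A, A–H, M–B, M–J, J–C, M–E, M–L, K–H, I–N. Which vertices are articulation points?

M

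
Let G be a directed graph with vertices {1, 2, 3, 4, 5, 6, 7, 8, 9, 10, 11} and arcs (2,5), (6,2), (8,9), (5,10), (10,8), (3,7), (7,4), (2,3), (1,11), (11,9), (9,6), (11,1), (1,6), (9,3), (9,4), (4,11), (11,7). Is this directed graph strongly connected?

From 10 we can reach every vertex (1, 2, 3, 4, 5, 6, 7, 8, 9, 10, 11), and every vertex can reach 10 (1, 2, 3, 4, 5, 6, 7, 8, 9, 10, 11). So the whole graph is one strongly connected component.

Yes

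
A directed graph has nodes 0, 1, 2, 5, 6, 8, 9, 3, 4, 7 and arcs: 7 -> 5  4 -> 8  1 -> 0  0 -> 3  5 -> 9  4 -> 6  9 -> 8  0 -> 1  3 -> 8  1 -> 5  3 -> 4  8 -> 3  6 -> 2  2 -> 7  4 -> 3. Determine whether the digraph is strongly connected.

There is no directed path from 9 to 0, so the graph is not strongly connected.

No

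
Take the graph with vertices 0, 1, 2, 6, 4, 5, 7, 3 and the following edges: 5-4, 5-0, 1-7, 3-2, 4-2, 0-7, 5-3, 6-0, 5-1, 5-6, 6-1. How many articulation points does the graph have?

1

Removing 5 increases the component count from 1 to 2, so 5 is a cut vertex.
By contrast removing 0 leaves 1 component; it is not a cut vertex. No other vertex is a cut vertex either.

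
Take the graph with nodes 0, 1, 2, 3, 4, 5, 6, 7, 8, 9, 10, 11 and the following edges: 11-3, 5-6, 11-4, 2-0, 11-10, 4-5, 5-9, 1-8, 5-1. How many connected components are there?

7 is isolated — a component by itself.
Starting from 0 we can reach 0, 2. That is one component of size 2.
Starting from 1 we can reach 1, 3, 4, 5, 6, 8, 9, 10, 11. That is one component of size 9.
Total: 3 components.

3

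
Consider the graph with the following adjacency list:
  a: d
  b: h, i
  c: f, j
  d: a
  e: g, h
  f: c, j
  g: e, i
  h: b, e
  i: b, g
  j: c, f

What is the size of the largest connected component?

5

Starting from a we can reach a, d. That is one component of size 2.
Starting from c we can reach c, f, j. That is one component of size 3.
Starting from b we can reach b, e, g, h, i. That is one component of size 5.
The largest has 5 vertices.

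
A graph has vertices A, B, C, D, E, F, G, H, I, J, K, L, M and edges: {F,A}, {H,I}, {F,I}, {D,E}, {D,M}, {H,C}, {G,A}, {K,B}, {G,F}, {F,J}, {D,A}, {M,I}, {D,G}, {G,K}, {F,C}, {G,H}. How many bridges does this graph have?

4

The edges on the cycle D-G-H-I-M-D are not bridges since each lies on that cycle.
But removing G—K disconnects G from K; removing E—D disconnects E from D; removing K—B disconnects K from B; removing F—J disconnects F from J — these are bridges.
That makes 4 bridges.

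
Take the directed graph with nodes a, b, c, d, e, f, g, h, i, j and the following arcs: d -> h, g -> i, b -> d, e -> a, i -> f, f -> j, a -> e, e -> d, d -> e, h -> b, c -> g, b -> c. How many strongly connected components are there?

{a, b, d, e, h} are all mutually reachable — one SCC of size 5.
{c} is an SCC by itself.
{j} is an SCC by itself.
{f} is an SCC by itself.
{g} is an SCC by itself.
(and 1 more singleton SCC)
That gives 6 strongly connected components.

6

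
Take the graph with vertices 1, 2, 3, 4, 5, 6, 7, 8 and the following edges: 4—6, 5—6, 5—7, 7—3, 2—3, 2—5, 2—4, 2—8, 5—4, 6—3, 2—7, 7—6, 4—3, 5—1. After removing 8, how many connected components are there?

1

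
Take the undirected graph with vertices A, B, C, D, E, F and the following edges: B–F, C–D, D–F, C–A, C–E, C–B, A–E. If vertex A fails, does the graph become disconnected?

No

Deleting A leaves 1 component (was 1) (its neighbors C, E remain connected to each other), so A is not a cut vertex.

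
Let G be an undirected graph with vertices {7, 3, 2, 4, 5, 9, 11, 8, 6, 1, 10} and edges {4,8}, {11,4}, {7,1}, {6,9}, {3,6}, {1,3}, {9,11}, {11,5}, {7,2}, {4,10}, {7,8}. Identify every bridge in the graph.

10-4, 11-5, 2-7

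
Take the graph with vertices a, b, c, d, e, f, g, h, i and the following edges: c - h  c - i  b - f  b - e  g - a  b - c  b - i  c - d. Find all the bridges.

The edges on the cycle b-c-i-b are not bridges since each lies on that cycle.
But removing c - h disconnects c from h; removing b - f disconnects b from f; removing e - b disconnects e from b; removing a - g disconnects a from g — these are bridges.
In total 5 edges are bridges.

a-g, b-e, b-f, c-d, c-h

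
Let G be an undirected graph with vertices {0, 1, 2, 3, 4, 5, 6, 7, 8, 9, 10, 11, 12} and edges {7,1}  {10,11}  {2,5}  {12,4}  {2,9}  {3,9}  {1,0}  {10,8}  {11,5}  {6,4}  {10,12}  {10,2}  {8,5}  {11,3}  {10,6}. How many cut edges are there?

2

The edges on the cycle 10-6-4-12-10 are not bridges since each lies on that cycle.
But removing 7 - 1 disconnects 7 from 1; removing 1 - 0 disconnects 1 from 0 — these are bridges.
That makes 2 bridges.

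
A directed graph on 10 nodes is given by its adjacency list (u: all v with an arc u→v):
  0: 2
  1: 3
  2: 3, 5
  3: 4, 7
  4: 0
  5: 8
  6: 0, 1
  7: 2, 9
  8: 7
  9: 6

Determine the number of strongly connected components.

1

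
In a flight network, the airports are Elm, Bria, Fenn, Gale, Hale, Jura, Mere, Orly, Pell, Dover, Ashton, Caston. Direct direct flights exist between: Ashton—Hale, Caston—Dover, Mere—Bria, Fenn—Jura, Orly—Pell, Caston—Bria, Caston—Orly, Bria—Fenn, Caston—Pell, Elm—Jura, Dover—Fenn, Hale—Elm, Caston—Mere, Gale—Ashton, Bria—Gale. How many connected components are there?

Starting from Elm we can reach Elm, Bria, Fenn, Gale, Hale, Jura, Mere, Orly, Pell, Dover, Ashton, Caston. That is one component of size 12.
Total: 1 component.

1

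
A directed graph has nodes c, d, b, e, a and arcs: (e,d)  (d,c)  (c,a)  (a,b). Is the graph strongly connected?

There is no directed path from c to d, so the graph is not strongly connected.

No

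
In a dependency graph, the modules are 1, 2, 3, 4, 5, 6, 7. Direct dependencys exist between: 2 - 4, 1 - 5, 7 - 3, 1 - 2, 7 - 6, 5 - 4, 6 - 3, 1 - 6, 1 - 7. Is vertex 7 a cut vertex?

Deleting 7 leaves 1 component (was 1) (its neighbors 1, 3, 6 remain connected to each other), so 7 is not a cut vertex.

No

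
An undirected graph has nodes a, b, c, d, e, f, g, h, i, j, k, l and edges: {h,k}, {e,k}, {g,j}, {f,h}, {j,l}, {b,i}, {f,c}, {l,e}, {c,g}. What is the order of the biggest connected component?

d is isolated — a component by itself.
a is isolated — a component by itself.
Starting from b we can reach b, i. That is one component of size 2.
Starting from c we can reach c, e, f, g, h, j, k, l. That is one component of size 8.
The largest has 8 vertices.

8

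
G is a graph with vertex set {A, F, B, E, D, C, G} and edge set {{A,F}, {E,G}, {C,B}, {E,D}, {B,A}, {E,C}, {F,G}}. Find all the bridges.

D-E

The edges on the cycle E-C-B-A-F-G-E are not bridges since each lies on that cycle.
But removing E-D disconnects E from D — this is a bridge.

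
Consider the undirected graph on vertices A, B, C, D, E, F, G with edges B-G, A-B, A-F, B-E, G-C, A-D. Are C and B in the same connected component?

Yes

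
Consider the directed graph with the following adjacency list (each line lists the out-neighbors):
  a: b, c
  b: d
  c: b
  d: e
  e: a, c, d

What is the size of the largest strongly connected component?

5

{a, b, c, d, e} are all mutually reachable — one SCC of size 5.
The largest has 5 vertices.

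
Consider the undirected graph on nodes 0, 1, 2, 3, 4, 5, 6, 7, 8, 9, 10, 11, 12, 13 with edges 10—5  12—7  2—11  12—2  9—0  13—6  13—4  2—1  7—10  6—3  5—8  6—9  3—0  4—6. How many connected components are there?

Starting from 0 we can reach 0, 3, 4, 6, 9, 13. That is one component of size 6.
Starting from 1 we can reach 1, 2, 5, 7, 8, 10, 11, 12. That is one component of size 8.
Total: 2 components.

2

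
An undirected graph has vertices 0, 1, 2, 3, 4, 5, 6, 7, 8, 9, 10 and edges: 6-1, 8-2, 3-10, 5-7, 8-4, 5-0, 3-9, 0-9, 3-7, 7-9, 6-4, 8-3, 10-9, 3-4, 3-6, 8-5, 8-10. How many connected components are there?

Starting from 0 we can reach 0, 1, 2, 3, 4, 5, 6, 7, 8, 9, 10. That is one component of size 11.
Total: 1 component.

1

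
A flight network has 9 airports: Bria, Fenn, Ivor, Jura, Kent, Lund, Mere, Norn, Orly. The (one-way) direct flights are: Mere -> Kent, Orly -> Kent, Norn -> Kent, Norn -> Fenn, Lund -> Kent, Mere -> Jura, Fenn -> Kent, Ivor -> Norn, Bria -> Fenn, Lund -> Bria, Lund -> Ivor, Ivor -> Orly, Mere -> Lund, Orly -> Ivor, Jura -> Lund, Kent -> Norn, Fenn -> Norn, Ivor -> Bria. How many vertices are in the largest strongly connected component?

3

{Fenn, Kent, Norn} are all mutually reachable — one SCC of size 3.
{Ivor, Orly} are all mutually reachable — one SCC of size 2.
{Jura} is an SCC by itself.
{Bria} is an SCC by itself.
{Mere} is an SCC by itself.
(and 1 more singleton SCC)
The largest has 3 vertices.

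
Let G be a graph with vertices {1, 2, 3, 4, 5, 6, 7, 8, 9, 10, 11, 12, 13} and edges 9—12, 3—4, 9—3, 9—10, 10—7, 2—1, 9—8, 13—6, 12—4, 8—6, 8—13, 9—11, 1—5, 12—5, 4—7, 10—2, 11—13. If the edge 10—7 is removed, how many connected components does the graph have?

1

10 and 7 are still connected via 10-9-3-4-7, so the component count stays at 1.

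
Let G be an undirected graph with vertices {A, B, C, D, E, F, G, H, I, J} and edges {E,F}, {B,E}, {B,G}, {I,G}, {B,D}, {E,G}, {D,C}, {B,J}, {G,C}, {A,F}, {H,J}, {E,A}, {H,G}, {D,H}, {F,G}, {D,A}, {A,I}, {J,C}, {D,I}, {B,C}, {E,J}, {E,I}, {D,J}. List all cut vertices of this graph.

Removing D, for instance, still leaves 1 component. No single vertex removal increases the component count — the graph has no articulation points.

none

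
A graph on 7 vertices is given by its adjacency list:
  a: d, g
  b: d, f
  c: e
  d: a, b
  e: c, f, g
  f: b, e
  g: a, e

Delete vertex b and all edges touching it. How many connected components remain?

With b gone, the remaining components are: {a, c, d, e, f, g}.
That is 1 component.

1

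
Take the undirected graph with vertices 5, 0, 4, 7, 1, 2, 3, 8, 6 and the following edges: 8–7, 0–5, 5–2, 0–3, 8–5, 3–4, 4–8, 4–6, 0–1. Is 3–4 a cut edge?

No

After removing 3–4, the path 3-0-5-8-4 still connects them, so the edge is not a bridge.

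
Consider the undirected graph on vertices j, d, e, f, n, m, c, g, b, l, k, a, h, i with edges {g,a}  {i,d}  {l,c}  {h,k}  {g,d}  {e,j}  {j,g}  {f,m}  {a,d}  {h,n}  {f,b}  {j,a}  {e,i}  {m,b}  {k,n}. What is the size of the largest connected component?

6

Starting from c we can reach c, l. That is one component of size 2.
Starting from b we can reach b, f, m. That is one component of size 3.
Starting from h we can reach h, k, n. That is one component of size 3.
Starting from a we can reach a, d, e, g, i, j. That is one component of size 6.
The largest has 6 vertices.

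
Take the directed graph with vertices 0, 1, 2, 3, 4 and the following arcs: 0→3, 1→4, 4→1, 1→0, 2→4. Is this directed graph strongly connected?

There is no directed path from 0 to 1, so the graph is not strongly connected.

No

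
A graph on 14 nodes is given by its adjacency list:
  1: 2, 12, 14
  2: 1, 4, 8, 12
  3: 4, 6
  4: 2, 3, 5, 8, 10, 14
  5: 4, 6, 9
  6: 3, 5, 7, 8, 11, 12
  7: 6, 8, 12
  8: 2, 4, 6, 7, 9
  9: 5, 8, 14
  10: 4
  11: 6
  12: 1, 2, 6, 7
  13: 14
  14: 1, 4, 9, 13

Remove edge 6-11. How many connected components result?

2

Before removal there is 1 component.
6-11 is a bridge — removing it separates 6's side from 11's side.
After removal: 2 components.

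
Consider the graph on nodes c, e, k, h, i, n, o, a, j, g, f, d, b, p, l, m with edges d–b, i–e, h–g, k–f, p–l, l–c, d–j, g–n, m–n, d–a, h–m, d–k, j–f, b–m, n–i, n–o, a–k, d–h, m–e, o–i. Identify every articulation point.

d, l

Removing d increases the component count from 2 to 3, so d is a cut vertex.
Removing l increases the component count from 2 to 3, so l is a cut vertex.
By contrast removing o leaves 2 components; it is not a cut vertex. No other vertex is a cut vertex either.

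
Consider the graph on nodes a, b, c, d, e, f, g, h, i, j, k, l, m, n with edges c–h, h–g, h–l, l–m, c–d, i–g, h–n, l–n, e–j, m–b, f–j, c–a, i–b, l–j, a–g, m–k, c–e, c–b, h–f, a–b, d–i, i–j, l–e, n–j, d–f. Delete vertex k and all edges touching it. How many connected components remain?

With k gone, the remaining components are: {a, b, c, d, e, f, g, h, i, j, l, m, n}.
That is 1 component.

1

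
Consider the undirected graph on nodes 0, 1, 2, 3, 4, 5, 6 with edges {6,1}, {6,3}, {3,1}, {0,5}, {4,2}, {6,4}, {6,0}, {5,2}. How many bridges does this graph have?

0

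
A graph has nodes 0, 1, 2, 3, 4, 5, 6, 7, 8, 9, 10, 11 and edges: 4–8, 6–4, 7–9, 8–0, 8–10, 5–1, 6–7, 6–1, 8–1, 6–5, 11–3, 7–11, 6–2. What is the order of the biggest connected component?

12

Starting from 0 we can reach 0, 1, 2, 3, 4, 5, 6, 7, 8, 9, 10, 11. That is one component of size 12.
The largest has 12 vertices.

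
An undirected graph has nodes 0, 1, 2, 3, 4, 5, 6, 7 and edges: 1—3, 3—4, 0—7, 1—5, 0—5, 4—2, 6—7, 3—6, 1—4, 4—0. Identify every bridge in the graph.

The edges on the cycle 1-3-6-7-0-4-1 are not bridges since each lies on that cycle.
But removing 4—2 disconnects 4 from 2 — this is a bridge.

2-4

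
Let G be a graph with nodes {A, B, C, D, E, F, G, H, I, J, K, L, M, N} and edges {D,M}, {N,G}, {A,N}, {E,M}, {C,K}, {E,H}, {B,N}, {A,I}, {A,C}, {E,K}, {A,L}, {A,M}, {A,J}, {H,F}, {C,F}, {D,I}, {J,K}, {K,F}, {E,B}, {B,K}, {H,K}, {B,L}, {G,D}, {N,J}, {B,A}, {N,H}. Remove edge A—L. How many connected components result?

A and L are still connected via A-B-L, so the component count stays at 1.

1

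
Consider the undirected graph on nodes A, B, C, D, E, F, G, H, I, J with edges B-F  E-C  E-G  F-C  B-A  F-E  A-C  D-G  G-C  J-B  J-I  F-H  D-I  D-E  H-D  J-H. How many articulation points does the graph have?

0

Removing F, for instance, still leaves 1 component. No single vertex removal increases the component count — the graph has no articulation points.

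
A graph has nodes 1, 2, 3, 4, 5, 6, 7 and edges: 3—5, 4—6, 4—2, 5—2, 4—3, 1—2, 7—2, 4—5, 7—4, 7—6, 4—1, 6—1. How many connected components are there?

1

Starting from 1 we can reach 1, 2, 3, 4, 5, 6, 7. That is one component of size 7.
Total: 1 component.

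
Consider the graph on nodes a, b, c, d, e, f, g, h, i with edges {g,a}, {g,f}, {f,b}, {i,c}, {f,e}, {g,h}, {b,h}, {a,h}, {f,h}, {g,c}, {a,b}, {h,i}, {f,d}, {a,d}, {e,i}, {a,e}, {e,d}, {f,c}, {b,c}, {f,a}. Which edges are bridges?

The edges on the cycle f-a-e-i-h-f are not bridges since each lies on that cycle.
Every edge lies on some cycle, so there are no bridges.

none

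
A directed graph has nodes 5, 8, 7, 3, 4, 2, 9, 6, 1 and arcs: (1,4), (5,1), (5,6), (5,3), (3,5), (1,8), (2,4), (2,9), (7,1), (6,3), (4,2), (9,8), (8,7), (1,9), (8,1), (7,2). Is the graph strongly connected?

There is no directed path from 7 to 3, so the graph is not strongly connected.

No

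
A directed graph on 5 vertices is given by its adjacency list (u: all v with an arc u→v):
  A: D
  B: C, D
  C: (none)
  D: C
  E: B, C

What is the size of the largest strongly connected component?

1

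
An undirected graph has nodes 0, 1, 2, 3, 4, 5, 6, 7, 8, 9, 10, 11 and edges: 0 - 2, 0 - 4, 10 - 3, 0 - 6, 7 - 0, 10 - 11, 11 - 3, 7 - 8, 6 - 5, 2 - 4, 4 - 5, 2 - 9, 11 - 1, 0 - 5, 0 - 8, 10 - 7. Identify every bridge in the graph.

1-11, 10-7, 2-9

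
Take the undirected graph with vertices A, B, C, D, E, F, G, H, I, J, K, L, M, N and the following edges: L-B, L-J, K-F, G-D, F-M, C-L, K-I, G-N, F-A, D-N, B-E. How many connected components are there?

4

H is isolated — a component by itself.
Starting from D we can reach D, G, N. That is one component of size 3.
Starting from A we can reach A, F, I, K, M. That is one component of size 5.
Starting from B we can reach B, C, E, J, L. That is one component of size 5.
Total: 4 components.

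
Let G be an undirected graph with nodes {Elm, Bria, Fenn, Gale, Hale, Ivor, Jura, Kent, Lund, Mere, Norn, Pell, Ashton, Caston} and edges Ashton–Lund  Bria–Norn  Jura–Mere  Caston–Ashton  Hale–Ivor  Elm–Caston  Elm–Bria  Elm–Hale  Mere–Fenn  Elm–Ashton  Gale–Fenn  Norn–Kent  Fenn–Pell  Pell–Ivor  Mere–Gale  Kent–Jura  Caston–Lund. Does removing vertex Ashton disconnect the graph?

No

Deleting Ashton leaves 1 component (was 1) (its neighbors Elm, Lund, Caston remain connected to each other), so Ashton is not a cut vertex.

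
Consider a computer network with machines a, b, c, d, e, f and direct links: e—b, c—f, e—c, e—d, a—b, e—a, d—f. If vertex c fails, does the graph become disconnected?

Deleting c leaves 1 component (was 1) (its neighbors e, f remain connected to each other), so c is not a cut vertex.

No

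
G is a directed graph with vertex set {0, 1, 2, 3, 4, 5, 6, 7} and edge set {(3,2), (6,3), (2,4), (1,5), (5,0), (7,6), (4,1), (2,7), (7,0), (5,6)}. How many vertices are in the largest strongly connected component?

7

{1, 2, 3, 4, 5, 6, 7} are all mutually reachable — one SCC of size 7.
{0} is an SCC by itself.
The largest has 7 vertices.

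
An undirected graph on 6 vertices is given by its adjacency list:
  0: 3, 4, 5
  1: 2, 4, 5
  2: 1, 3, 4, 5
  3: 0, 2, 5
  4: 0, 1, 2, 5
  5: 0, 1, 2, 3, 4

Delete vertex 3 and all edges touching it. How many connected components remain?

With 3 gone, the remaining components are: {0, 1, 2, 4, 5}.
That is 1 component.

1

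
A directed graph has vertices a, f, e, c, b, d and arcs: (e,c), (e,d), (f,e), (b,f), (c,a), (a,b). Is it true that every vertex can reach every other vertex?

There is no directed path from d to b, so the graph is not strongly connected.

No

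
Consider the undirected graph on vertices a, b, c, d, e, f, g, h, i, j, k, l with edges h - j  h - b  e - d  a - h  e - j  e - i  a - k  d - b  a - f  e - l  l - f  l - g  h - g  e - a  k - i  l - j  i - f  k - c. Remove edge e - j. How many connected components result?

1

e and j are still connected via e-l-j, so the component count stays at 1.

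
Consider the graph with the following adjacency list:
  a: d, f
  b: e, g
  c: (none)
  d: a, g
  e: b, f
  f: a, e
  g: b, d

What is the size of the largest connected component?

c is isolated — a component by itself.
Starting from a we can reach a, b, d, e, f, g. That is one component of size 6.
The largest has 6 vertices.

6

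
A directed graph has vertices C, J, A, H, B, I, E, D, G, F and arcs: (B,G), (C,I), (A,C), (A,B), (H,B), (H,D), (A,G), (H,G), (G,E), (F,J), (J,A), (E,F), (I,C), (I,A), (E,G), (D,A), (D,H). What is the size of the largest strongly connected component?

8

{A, B, C, E, F, G, I, J} are all mutually reachable — one SCC of size 8.
{D, H} are all mutually reachable — one SCC of size 2.
The largest has 8 vertices.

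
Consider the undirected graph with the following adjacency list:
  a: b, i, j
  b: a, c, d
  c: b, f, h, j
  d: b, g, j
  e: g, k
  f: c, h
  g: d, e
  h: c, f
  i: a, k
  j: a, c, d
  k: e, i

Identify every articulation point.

Removing c increases the component count from 1 to 2, so c is a cut vertex.
By contrast removing i leaves 1 component; it is not a cut vertex. No other vertex is a cut vertex either.

c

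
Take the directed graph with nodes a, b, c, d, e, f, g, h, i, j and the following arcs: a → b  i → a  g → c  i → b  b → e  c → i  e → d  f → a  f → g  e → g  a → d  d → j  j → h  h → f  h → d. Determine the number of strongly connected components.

1

{a, b, c, d, e, f, g, h, i, j} are all mutually reachable — one SCC of size 10.
That gives 1 strongly connected component.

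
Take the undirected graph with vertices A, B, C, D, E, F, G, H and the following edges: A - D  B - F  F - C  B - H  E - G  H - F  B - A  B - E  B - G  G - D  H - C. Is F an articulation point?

No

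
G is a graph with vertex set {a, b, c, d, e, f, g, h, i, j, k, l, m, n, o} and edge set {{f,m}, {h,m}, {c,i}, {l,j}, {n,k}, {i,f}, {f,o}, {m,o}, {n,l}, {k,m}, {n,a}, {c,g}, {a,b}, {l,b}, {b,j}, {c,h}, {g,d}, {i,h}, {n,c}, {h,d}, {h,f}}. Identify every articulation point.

Removing n increases the component count from 2 to 3, so n is a cut vertex.
By contrast removing k leaves 2 components; it is not a cut vertex. No other vertex is a cut vertex either.

n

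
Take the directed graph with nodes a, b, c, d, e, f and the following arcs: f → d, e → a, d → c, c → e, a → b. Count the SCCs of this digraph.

{f} is an SCC by itself.
{b} is an SCC by itself.
{c} is an SCC by itself.
{e} is an SCC by itself.
{d} is an SCC by itself.
(and 1 more singleton SCC)
That gives 6 strongly connected components.

6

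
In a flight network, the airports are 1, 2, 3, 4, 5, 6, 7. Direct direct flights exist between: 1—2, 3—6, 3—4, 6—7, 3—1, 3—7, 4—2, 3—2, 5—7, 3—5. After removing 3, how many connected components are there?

With 3 gone, the remaining components are: {1, 2, 4}; {5, 6, 7}.
That is 2 components.

2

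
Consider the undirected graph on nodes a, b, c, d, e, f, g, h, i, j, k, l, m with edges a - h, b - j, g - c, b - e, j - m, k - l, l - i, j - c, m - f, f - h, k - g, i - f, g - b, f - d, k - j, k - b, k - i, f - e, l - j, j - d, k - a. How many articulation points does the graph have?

0

Removing g, for instance, still leaves 1 component. No single vertex removal increases the component count — the graph has no articulation points.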